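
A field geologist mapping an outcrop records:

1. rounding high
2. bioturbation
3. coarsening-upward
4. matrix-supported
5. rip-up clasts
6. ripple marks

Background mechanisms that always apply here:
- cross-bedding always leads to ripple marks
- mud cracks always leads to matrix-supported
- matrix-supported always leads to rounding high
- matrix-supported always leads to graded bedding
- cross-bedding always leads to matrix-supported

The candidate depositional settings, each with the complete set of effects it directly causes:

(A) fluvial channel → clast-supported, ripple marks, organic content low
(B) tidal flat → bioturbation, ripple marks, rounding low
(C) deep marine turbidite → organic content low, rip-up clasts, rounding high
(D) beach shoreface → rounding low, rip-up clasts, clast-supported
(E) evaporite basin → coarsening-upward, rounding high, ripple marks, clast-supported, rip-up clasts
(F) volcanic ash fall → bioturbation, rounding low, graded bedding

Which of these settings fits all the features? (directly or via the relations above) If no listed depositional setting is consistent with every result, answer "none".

Testing each hypothesis:
(A) fluvial channel — rounding high -; bioturbation -; coarsening-upward -; matrix-supported -; rip-up clasts -; ripple marks +
(B) tidal flat — rounding high -; bioturbation +; coarsening-upward -; matrix-supported -; rip-up clasts -; ripple marks +
(C) deep marine turbidite — does not account for bioturbation, coarsening-upward, matrix-supported, ripple marks
(D) beach shoreface — rounding high -; bioturbation -; coarsening-upward -; matrix-supported -; rip-up clasts +; ripple marks -
(E) evaporite basin — rounding high +; bioturbation -; coarsening-upward +; matrix-supported -; rip-up clasts +; ripple marks +
(F) volcanic ash fall — fails on rounding high, coarsening-upward, matrix-supported, rip-up clasts, ripple marks (predicts rounding low, not rounding high)
No candidate is consistent with all observations.

none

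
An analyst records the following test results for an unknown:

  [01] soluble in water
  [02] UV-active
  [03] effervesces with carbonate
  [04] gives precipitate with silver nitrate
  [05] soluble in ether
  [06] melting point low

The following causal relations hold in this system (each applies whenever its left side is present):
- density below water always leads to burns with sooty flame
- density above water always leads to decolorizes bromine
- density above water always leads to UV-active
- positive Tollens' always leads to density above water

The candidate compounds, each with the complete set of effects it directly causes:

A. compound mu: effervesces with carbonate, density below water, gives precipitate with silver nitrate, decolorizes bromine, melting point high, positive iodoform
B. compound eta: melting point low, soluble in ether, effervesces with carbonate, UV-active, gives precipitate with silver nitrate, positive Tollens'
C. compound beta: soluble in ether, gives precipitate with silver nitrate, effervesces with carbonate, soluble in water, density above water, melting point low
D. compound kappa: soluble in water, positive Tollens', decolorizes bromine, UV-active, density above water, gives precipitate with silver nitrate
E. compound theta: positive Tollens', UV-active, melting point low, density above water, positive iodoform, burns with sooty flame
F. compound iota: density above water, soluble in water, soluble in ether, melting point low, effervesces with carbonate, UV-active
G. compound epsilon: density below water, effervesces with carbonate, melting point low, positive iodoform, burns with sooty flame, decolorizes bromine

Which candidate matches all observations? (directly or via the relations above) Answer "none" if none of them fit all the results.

C

Per-candidate check:
(A) compound mu — soluble in water NO; UV-active NO; effervesces with carbonate yes; gives precipitate with silver nitrate yes; soluble in ether NO; melting point low NO
(B) compound eta — does not account for soluble in water
(C) compound beta — soluble in water yes; UV-active yes (by density above water → UV-active); effervesces with carbonate yes; gives precipitate with silver nitrate yes; soluble in ether yes; melting point low yes
(D) compound kappa — soluble in water yes; UV-active yes; effervesces with carbonate NO; gives precipitate with silver nitrate yes; soluble in ether NO; melting point low NO
(E) compound theta — soluble in water NO; UV-active yes; effervesces with carbonate NO; gives precipitate with silver nitrate NO; soluble in ether NO; melting point low yes
(F) compound iota — does not account for gives precipitate with silver nitrate
(G) compound epsilon — soluble in water NO; UV-active NO; effervesces with carbonate yes; gives precipitate with silver nitrate NO; soluble in ether NO; melting point low yes
(C) alone accounts for all the evidence.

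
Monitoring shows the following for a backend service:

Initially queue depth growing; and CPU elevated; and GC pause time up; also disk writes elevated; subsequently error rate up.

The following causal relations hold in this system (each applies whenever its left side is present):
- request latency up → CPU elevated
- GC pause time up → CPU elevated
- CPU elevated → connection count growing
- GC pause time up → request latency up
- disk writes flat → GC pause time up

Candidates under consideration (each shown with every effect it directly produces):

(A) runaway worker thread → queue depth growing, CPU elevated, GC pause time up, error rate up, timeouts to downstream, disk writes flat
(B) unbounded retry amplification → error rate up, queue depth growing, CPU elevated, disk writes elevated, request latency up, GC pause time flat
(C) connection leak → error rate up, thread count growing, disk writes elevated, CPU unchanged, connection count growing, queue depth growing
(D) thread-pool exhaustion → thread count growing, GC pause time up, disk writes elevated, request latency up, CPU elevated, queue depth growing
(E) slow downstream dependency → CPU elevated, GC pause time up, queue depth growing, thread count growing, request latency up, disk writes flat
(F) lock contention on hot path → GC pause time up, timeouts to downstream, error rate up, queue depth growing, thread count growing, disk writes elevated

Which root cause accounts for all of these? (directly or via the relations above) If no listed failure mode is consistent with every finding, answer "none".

F

For each candidate, compare predicted effects to what was observed:
(A) runaway worker thread — fails on disk writes elevated (predicts disk writes flat, not disk writes elevated)
(B) unbounded retry amplification — queue depth growing yes; CPU elevated yes; GC pause time up NO; disk writes elevated yes; error rate up yes
(C) connection leak — fails on CPU elevated, GC pause time up (predicts CPU unchanged, not CPU elevated)
(D) thread-pool exhaustion — does not account for error rate up
(E) slow downstream dependency — fails on disk writes elevated, error rate up (predicts disk writes flat, not disk writes elevated)
(F) lock contention on hot path — accounts for every observation (CPU elevated by GC pause time up → CPU elevated)
(F) is the only candidate with no mismatches.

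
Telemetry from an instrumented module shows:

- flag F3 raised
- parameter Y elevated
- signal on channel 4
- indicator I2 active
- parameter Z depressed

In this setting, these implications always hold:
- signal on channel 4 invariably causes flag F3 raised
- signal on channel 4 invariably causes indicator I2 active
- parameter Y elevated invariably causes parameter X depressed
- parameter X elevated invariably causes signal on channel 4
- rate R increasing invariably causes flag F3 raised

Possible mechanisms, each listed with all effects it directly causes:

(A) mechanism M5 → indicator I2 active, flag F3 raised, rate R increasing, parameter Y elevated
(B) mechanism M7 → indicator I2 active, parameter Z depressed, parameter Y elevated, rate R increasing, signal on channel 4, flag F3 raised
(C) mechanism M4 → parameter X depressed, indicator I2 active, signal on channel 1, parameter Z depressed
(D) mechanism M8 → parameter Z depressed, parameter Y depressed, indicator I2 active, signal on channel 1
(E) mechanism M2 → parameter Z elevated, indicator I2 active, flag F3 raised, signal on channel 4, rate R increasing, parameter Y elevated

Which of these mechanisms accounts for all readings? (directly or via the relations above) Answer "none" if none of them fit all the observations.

B

Testing each hypothesis:
(A) mechanism M5 — does not account for signal on channel 4, parameter Z depressed
(B) mechanism M7 — accounts for every observation
(C) mechanism M4 — flag F3 raised ✗; parameter Y elevated ✗; signal on channel 4 ✗; indicator I2 active ✓; parameter Z depressed ✓
(D) mechanism M8 — fails on flag F3 raised, parameter Y elevated, signal on channel 4 (predicts parameter Y depressed, not parameter Y elevated)
(E) mechanism M2 — fails on parameter Z depressed (predicts parameter Z elevated, not parameter Z depressed)
Only (B) is consistent with every observation.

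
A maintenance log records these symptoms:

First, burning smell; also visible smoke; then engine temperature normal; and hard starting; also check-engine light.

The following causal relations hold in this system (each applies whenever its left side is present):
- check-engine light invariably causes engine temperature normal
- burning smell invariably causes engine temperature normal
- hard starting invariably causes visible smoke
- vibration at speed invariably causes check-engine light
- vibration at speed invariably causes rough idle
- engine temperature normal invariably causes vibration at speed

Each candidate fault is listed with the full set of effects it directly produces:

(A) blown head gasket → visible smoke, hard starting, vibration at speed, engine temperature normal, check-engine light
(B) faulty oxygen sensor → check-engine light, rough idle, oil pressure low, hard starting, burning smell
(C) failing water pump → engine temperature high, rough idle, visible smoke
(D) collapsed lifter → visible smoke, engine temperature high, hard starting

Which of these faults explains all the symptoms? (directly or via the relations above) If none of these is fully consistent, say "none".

B

For each candidate, compare predicted effects to what was observed:
(A) blown head gasket — burning smell -; visible smoke +; engine temperature normal +; hard starting +; check-engine light +
(B) faulty oxygen sensor — burning smell +; visible smoke + (through hard starting → visible smoke); engine temperature normal + (through check-engine light → engine temperature normal); hard starting +; check-engine light +
(C) failing water pump — burning smell -; visible smoke +; engine temperature normal -; hard starting -; check-engine light -
(D) collapsed lifter — fails on burning smell, engine temperature normal, check-engine light (predicts engine temperature high, not engine temperature normal)
(B) is the only candidate with no mismatches.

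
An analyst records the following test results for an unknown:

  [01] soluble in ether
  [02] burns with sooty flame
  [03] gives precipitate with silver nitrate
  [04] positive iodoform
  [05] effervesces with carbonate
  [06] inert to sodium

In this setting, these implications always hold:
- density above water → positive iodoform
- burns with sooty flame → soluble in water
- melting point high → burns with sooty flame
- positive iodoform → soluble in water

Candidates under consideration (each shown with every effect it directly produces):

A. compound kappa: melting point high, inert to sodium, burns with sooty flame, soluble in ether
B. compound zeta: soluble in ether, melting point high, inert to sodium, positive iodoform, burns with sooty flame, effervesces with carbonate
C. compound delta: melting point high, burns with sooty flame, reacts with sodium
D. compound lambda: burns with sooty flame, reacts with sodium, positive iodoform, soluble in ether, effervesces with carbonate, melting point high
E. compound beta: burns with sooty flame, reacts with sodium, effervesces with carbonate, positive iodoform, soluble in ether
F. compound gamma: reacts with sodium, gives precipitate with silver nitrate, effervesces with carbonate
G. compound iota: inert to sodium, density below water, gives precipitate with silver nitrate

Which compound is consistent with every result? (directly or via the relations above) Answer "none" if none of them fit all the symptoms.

none

Testing each hypothesis:
(A) compound kappa — does not account for gives precipitate with silver nitrate, positive iodoform, effervesces with carbonate
(B) compound zeta — does not account for gives precipitate with silver nitrate
(C) compound delta — soluble in ether miss; burns with sooty flame match; gives precipitate with silver nitrate miss; positive iodoform miss; effervesces with carbonate miss; inert to sodium miss
(D) compound lambda — soluble in ether match; burns with sooty flame match; gives precipitate with silver nitrate miss; positive iodoform match; effervesces with carbonate match; inert to sodium miss
(E) compound beta — fails on gives precipitate with silver nitrate, inert to sodium (predicts reacts with sodium, not inert to sodium)
(F) compound gamma — soluble in ether miss; burns with sooty flame miss; gives precipitate with silver nitrate match; positive iodoform miss; effervesces with carbonate match; inert to sodium miss
(G) compound iota — does not account for soluble in ether, burns with sooty flame, positive iodoform, effervesces with carbonate
None of the listed candidates fits everything.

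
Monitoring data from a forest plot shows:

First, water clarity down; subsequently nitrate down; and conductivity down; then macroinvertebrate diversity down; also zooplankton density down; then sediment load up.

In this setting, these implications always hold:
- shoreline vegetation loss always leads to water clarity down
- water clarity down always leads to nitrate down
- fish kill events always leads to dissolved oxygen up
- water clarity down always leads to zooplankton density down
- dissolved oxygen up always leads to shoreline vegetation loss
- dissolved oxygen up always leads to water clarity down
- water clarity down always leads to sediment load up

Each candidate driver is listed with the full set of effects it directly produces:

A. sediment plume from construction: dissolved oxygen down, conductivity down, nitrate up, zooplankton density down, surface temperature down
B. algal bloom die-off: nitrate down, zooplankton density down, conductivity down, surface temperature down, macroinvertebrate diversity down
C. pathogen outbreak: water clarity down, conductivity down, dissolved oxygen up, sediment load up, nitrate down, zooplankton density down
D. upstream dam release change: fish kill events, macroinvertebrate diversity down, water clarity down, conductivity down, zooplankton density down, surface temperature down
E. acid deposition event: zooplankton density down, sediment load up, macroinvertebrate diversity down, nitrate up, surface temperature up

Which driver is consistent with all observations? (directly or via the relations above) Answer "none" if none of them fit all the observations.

D

Testing each hypothesis:
(A) sediment plume from construction — water clarity down -; nitrate down -; conductivity down +; macroinvertebrate diversity down -; zooplankton density down +; sediment load up -
(B) algal bloom die-off — does not account for water clarity down, sediment load up
(C) pathogen outbreak — water clarity down +; nitrate down +; conductivity down +; macroinvertebrate diversity down -; zooplankton density down +; sediment load up +
(D) upstream dam release change — accounts for every observation (nitrate down by water clarity down → nitrate down)
(E) acid deposition event — water clarity down -; nitrate down -; conductivity down -; macroinvertebrate diversity down +; zooplankton density down +; sediment load up +
(D) alone accounts for all the evidence.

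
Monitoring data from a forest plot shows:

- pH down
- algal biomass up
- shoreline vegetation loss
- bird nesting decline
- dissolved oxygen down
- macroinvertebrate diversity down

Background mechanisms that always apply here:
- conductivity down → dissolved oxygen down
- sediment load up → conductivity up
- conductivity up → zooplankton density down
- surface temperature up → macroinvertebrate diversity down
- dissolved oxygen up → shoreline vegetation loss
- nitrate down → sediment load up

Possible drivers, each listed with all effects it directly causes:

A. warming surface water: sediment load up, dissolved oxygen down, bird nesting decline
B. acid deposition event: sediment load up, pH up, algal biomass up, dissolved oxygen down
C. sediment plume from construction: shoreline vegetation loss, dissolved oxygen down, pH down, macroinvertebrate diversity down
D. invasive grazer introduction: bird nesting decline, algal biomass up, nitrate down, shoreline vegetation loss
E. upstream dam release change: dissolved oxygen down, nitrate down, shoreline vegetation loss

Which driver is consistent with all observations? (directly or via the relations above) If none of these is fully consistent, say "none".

Per-candidate check:
(A) warming surface water — pH down -; algal biomass up -; shoreline vegetation loss -; bird nesting decline +; dissolved oxygen down +; macroinvertebrate diversity down -
(B) acid deposition event — pH down -; algal biomass up +; shoreline vegetation loss -; bird nesting decline -; dissolved oxygen down +; macroinvertebrate diversity down -
(C) sediment plume from construction — pH down +; algal biomass up -; shoreline vegetation loss +; bird nesting decline -; dissolved oxygen down +; macroinvertebrate diversity down +
(D) invasive grazer introduction — does not account for pH down, dissolved oxygen down, macroinvertebrate diversity down
(E) upstream dam release change — does not account for pH down, algal biomass up, bird nesting decline, macroinvertebrate diversity down
None of the listed candidates fits everything.

none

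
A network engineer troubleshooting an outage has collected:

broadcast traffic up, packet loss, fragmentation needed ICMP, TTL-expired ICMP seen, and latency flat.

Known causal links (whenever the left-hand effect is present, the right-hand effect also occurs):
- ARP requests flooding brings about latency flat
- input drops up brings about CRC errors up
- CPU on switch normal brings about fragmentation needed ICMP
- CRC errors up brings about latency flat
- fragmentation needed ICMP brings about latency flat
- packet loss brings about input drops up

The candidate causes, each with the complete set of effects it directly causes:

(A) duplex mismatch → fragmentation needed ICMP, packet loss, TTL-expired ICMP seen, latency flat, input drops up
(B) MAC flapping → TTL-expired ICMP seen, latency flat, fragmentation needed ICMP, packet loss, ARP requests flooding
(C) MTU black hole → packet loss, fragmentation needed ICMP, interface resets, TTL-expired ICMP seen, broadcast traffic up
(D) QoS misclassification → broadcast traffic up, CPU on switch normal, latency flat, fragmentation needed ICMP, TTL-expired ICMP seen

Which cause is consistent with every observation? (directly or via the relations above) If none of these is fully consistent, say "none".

C

For each candidate, compare predicted effects to what was observed:
(A) duplex mismatch — broadcast traffic up NO; packet loss yes; fragmentation needed ICMP yes; TTL-expired ICMP seen yes; latency flat yes
(B) MAC flapping — broadcast traffic up NO; packet loss yes; fragmentation needed ICMP yes; TTL-expired ICMP seen yes; latency flat yes
(C) MTU black hole — broadcast traffic up yes; packet loss yes; fragmentation needed ICMP yes; TTL-expired ICMP seen yes; latency flat yes (by fragmentation needed ICMP → latency flat)
(D) QoS misclassification — does not account for packet loss
(C) alone accounts for all the evidence.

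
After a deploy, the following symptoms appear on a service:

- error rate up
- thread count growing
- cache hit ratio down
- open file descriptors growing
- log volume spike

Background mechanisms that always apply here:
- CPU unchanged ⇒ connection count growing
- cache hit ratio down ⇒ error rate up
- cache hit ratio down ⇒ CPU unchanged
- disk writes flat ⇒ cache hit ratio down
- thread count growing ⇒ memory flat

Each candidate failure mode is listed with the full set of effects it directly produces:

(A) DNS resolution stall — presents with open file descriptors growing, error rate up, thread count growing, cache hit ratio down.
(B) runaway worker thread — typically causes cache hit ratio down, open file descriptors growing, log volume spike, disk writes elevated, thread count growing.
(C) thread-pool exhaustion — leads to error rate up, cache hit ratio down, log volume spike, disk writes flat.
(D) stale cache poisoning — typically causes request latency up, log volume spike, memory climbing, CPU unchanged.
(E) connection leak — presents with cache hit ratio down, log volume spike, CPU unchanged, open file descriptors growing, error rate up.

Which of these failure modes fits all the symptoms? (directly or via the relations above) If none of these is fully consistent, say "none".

B

For each candidate, compare predicted effects to what was observed:
(A) DNS resolution stall — does not account for log volume spike
(B) runaway worker thread — error rate up yes (via cache hit ratio down → error rate up); thread count growing yes; cache hit ratio down yes; open file descriptors growing yes; log volume spike yes
(C) thread-pool exhaustion — error rate up yes; thread count growing NO; cache hit ratio down yes; open file descriptors growing NO; log volume spike yes
(D) stale cache poisoning — does not account for error rate up, thread count growing, cache hit ratio down, open file descriptors growing
(E) connection leak — does not account for thread count growing
(B) is the only candidate with no mismatches.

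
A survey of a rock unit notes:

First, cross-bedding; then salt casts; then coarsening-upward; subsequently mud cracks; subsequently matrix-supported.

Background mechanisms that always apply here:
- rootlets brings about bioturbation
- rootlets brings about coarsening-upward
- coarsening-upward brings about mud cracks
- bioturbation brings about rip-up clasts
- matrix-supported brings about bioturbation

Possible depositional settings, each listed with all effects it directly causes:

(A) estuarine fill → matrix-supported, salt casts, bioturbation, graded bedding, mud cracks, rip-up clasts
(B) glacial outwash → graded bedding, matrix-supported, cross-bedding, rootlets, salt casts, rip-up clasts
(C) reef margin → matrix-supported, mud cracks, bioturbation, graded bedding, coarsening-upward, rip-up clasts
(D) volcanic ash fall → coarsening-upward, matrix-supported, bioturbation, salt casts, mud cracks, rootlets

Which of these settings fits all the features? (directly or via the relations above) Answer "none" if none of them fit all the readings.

B

Testing each hypothesis:
(A) estuarine fill — does not account for cross-bedding, coarsening-upward
(B) glacial outwash — accounts for every observation (coarsening-upward by rootlets → coarsening-upward)
(C) reef margin — does not account for cross-bedding, salt casts
(D) volcanic ash fall — does not account for cross-bedding
(B) is the only candidate with no mismatches.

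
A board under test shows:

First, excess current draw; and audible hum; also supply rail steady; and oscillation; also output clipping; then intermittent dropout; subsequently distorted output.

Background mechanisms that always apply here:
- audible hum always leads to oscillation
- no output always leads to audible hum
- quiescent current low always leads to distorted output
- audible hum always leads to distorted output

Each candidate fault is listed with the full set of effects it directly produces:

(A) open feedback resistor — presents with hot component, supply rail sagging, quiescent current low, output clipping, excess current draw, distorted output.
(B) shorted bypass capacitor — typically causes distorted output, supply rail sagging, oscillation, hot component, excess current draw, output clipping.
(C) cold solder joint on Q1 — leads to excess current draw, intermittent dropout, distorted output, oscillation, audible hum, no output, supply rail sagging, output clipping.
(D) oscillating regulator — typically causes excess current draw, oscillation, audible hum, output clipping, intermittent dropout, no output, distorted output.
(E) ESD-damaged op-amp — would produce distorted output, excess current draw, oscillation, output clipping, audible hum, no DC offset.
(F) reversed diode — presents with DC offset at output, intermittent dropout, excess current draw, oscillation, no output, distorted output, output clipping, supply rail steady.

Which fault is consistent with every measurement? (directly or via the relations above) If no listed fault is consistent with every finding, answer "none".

F

Per-candidate check:
(A) open feedback resistor — fails on audible hum, supply rail steady, oscillation, intermittent dropout (predicts supply rail sagging, not supply rail steady)
(B) shorted bypass capacitor — fails on audible hum, supply rail steady, intermittent dropout (predicts supply rail sagging, not supply rail steady)
(C) cold solder joint on Q1 — excess current draw ✓; audible hum ✓; supply rail steady ✗; oscillation ✓; output clipping ✓; intermittent dropout ✓; distorted output ✓
(D) oscillating regulator — does not account for supply rail steady
(E) ESD-damaged op-amp — does not account for supply rail steady, intermittent dropout
(F) reversed diode — excess current draw ✓; audible hum ✓ (by no output → audible hum); supply rail steady ✓; oscillation ✓; output clipping ✓; intermittent dropout ✓; distorted output ✓
(F) alone accounts for all the evidence.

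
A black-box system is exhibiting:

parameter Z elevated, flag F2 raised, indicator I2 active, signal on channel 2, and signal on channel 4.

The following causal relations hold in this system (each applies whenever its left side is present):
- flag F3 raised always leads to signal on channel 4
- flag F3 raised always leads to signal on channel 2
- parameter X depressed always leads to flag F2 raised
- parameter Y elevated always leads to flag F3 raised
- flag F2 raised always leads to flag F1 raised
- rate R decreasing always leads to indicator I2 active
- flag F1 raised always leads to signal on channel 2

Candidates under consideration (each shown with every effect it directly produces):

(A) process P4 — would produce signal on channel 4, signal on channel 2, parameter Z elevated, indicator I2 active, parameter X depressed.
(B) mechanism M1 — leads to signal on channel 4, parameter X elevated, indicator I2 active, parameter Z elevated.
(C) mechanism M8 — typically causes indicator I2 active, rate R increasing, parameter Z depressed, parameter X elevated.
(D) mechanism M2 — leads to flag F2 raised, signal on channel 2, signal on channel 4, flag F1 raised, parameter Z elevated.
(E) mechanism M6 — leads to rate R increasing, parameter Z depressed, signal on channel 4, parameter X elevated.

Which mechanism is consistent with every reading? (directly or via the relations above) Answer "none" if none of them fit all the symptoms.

A

For each candidate, compare predicted effects to what was observed:
(A) process P4 — parameter Z elevated match; flag F2 raised match (via parameter X depressed → flag F2 raised); indicator I2 active match; signal on channel 2 match; signal on channel 4 match
(B) mechanism M1 — parameter Z elevated match; flag F2 raised miss; indicator I2 active match; signal on channel 2 miss; signal on channel 4 match
(C) mechanism M8 — fails on parameter Z elevated, flag F2 raised, signal on channel 2, signal on channel 4 (predicts parameter Z depressed, not parameter Z elevated)
(D) mechanism M2 — does not account for indicator I2 active
(E) mechanism M6 — parameter Z elevated miss; flag F2 raised miss; indicator I2 active miss; signal on channel 2 miss; signal on channel 4 match
Only (A) is consistent with every observation.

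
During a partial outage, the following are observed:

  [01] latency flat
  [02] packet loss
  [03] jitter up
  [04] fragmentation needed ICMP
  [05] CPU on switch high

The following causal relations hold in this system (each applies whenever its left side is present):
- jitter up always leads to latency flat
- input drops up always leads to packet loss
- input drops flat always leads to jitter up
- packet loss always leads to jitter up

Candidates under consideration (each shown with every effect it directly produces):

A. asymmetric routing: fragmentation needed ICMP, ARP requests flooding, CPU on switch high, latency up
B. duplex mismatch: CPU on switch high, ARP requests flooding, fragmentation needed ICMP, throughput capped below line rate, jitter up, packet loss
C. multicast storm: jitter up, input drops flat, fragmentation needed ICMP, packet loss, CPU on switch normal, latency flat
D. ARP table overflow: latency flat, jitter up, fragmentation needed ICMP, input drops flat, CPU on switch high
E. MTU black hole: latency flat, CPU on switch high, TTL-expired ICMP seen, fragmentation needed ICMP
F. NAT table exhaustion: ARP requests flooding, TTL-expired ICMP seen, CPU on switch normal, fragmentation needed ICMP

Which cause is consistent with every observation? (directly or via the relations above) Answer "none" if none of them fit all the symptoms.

Per-candidate check:
(A) asymmetric routing — latency flat miss; packet loss miss; jitter up miss; fragmentation needed ICMP match; CPU on switch high match
(B) duplex mismatch — latency flat match (by jitter up → latency flat); packet loss match; jitter up match; fragmentation needed ICMP match; CPU on switch high match
(C) multicast storm — fails on CPU on switch high (predicts CPU on switch normal, not CPU on switch high)
(D) ARP table overflow — latency flat match; packet loss miss; jitter up match; fragmentation needed ICMP match; CPU on switch high match
(E) MTU black hole — latency flat match; packet loss miss; jitter up miss; fragmentation needed ICMP match; CPU on switch high match
(F) NAT table exhaustion — fails on latency flat, packet loss, jitter up, CPU on switch high (predicts CPU on switch normal, not CPU on switch high)
(B) alone accounts for all the evidence.

B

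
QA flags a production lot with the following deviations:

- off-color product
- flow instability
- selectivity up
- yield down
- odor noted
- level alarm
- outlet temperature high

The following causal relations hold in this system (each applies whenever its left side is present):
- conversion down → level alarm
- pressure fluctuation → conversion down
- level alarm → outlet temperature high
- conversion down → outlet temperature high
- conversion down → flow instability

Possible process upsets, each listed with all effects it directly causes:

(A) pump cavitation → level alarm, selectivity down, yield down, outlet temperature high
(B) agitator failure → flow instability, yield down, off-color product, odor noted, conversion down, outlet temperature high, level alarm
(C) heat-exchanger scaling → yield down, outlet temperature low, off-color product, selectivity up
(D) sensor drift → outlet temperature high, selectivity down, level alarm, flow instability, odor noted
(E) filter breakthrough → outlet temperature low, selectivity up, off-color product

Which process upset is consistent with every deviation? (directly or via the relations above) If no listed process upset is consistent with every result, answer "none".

none

Per-candidate check:
(A) pump cavitation — fails on off-color product, flow instability, selectivity up, odor noted (predicts selectivity down, not selectivity up)
(B) agitator failure — off-color product match; flow instability match; selectivity up miss; yield down match; odor noted match; level alarm match; outlet temperature high match
(C) heat-exchanger scaling — off-color product match; flow instability miss; selectivity up match; yield down match; odor noted miss; level alarm miss; outlet temperature high miss
(D) sensor drift — fails on off-color product, selectivity up, yield down (predicts selectivity down, not selectivity up)
(E) filter breakthrough — fails on flow instability, yield down, odor noted, level alarm, outlet temperature high (predicts outlet temperature low, not outlet temperature high)
Every candidate fails on at least one observation.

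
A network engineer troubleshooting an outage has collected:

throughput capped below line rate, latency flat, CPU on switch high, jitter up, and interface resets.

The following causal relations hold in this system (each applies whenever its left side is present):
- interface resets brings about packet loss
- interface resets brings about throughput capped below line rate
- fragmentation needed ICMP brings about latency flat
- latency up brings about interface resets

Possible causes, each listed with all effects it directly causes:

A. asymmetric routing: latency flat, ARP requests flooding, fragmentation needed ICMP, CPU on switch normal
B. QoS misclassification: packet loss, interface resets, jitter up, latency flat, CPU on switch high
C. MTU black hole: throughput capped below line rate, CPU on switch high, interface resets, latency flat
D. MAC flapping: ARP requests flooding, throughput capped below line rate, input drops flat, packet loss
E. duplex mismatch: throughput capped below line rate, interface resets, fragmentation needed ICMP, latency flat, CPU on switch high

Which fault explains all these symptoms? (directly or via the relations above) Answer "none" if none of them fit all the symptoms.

Testing each hypothesis:
(A) asymmetric routing — fails on throughput capped below line rate, CPU on switch high, jitter up, interface resets (predicts CPU on switch normal, not CPU on switch high)
(B) QoS misclassification — accounts for every observation (throughput capped below line rate by interface resets → throughput capped below line rate)
(C) MTU black hole — does not account for jitter up
(D) MAC flapping — does not account for latency flat, CPU on switch high, jitter up, interface resets
(E) duplex mismatch — does not account for jitter up
(B) is the only candidate with no mismatches.

B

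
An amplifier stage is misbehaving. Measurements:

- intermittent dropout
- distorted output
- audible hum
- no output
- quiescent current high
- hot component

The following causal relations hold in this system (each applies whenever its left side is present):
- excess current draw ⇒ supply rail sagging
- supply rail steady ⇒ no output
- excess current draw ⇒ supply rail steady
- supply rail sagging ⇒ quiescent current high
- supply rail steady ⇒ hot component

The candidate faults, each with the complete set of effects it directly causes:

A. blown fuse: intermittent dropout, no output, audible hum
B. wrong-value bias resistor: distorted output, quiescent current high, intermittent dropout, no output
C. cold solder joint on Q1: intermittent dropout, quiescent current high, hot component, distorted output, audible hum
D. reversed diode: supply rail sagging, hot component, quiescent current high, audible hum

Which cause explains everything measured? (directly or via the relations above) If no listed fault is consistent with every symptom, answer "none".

none

Testing each hypothesis:
(A) blown fuse — intermittent dropout yes; distorted output NO; audible hum yes; no output yes; quiescent current high NO; hot component NO
(B) wrong-value bias resistor — intermittent dropout yes; distorted output yes; audible hum NO; no output yes; quiescent current high yes; hot component NO
(C) cold solder joint on Q1 — intermittent dropout yes; distorted output yes; audible hum yes; no output NO; quiescent current high yes; hot component yes
(D) reversed diode — intermittent dropout NO; distorted output NO; audible hum yes; no output NO; quiescent current high yes; hot component yes
Every candidate fails on at least one observation.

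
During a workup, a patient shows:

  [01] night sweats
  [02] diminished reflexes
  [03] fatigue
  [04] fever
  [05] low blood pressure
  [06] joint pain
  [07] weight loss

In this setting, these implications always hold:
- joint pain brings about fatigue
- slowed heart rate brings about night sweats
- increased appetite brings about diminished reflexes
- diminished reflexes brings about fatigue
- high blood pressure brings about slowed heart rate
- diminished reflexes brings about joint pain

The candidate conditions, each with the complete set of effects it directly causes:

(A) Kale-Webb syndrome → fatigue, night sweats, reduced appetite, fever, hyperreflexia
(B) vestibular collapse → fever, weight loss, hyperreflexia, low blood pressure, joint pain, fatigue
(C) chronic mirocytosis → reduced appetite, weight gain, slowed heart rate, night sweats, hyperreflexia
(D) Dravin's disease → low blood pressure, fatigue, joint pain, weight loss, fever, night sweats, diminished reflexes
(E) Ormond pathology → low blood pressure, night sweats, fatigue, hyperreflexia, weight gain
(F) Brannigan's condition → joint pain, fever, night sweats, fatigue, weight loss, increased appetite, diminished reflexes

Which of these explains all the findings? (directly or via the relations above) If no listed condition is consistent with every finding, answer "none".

D

For each candidate, compare predicted effects to what was observed:
(A) Kale-Webb syndrome — night sweats ✓; diminished reflexes ✗; fatigue ✓; fever ✓; low blood pressure ✗; joint pain ✗; weight loss ✗
(B) vestibular collapse — night sweats ✗; diminished reflexes ✗; fatigue ✓; fever ✓; low blood pressure ✓; joint pain ✓; weight loss ✓
(C) chronic mirocytosis — night sweats ✓; diminished reflexes ✗; fatigue ✗; fever ✗; low blood pressure ✗; joint pain ✗; weight loss ✗
(D) Dravin's disease — accounts for every observation
(E) Ormond pathology — fails on diminished reflexes, fever, joint pain, weight loss (predicts hyperreflexia, not diminished reflexes; predicts weight gain, not weight loss)
(F) Brannigan's condition — night sweats ✓; diminished reflexes ✓; fatigue ✓; fever ✓; low blood pressure ✗; joint pain ✓; weight loss ✓
(D) is the only candidate with no mismatches.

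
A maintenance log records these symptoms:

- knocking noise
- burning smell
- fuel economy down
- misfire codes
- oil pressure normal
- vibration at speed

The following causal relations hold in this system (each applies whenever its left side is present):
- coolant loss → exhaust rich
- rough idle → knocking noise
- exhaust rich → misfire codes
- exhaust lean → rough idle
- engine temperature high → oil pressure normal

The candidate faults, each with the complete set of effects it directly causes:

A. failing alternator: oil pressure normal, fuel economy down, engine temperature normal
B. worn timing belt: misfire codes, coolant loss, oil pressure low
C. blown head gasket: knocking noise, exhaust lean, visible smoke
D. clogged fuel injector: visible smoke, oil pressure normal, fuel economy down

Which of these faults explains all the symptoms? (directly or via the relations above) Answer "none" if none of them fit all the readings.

none

Testing each hypothesis:
(A) failing alternator — knocking noise miss; burning smell miss; fuel economy down match; misfire codes miss; oil pressure normal match; vibration at speed miss
(B) worn timing belt — fails on knocking noise, burning smell, fuel economy down, oil pressure normal, vibration at speed (predicts oil pressure low, not oil pressure normal)
(C) blown head gasket — does not account for burning smell, fuel economy down, misfire codes, oil pressure normal, vibration at speed
(D) clogged fuel injector — knocking noise miss; burning smell miss; fuel economy down match; misfire codes miss; oil pressure normal match; vibration at speed miss
None of the listed candidates fits everything.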